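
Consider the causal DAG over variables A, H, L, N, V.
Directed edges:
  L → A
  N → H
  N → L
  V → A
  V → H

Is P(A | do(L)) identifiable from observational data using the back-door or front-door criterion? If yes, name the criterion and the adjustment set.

desc(L)\{L}={A}; candidates ⊆ {H,N,V}.
∅: L⊥A given ∅ in G with L→· removed — back-door holds.
P(A|do(L)) = P(A|L) — no adjustment needed.

P(A|do(L)): backdoor, adjust for ∅.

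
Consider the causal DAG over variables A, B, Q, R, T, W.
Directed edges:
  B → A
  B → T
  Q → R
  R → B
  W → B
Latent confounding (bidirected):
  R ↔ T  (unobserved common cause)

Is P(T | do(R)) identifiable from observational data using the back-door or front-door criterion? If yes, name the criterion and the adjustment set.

desc(R)\{R}={A,B,T}; candidates ⊆ {Q,W}.
R↔T: latent back-door arc(s) into R.
size 0: {}; under {} R still reaches {Q,T} ∋ T.
size 1: {Q}, {W}; under {Q} R still reaches {T} ∋ T.
size 2: {Q,W}; under {Q,W} R still reaches {T} ∋ T.
R↔T cannot be blocked by any observed set — no back-door set.
{B}: (i) intercepts every directed R→T path; (ii) no back-door R→{B}; (iii) {R} blocks every back-door {B}→T. Front-door holds.
P(T|do(R)) = Σ_{B} P(B|R) Σ_{R'} P(T|B,R')P(R').

P(T|do(R)): frontdoor, adjust for {B}.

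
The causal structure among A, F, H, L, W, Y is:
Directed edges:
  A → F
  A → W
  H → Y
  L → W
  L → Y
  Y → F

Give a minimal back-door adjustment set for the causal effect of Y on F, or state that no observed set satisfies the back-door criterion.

Y→F: minimal back-door set ∅.

desc(Y)\{Y}={F}; candidates ⊆ {A,H,L,W}.
∅: Y⊥F given ∅ in G with Y→· removed — back-door holds.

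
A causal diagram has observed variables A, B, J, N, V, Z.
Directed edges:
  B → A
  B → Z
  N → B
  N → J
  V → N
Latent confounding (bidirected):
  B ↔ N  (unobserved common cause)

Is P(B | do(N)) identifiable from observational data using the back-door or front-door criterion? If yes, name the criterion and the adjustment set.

P(B|do(N)): not identifiable (no BD/FD set).

desc(N)\{N}={A,B,J,Z}; candidates ⊆ {V}.
N↔B: latent back-door arc(s) into N.
size 0: {}; under {} N still reaches {A,B,V,Z} ∋ B.
size 1: {V}; under {V} N still reaches {A,B,Z} ∋ B.
N↔B cannot be blocked by any observed set — no back-door set.
No mediator lies on a directed N→…→B path.
Neither criterion identifies P(B|do(N)) in this graph.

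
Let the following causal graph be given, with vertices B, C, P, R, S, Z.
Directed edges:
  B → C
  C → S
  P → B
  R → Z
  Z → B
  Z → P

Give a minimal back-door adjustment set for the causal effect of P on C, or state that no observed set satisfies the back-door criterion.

desc(P)\{P}={B,C,S}; candidates ⊆ {R,Z}.
size 0: {}; under {} P still reaches {B,C,R,S,Z} ∋ C.
{Z}: P⊥C given {Z} in G with P→· removed — back-door holds.

P→C: minimal back-door set {Z}.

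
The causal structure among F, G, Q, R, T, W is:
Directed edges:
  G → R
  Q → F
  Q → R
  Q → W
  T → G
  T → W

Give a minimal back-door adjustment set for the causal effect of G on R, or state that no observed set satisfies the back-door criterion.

G→R: minimal back-door set ∅.

desc(G)\{G}={R}; candidates ⊆ {F,Q,T,W}.
∅: G⊥R given ∅ in G with G→· removed — back-door holds.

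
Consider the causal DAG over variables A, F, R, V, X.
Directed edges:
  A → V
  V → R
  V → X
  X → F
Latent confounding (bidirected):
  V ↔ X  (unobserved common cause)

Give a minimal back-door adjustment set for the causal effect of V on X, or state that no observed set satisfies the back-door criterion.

V→X: no observed back-door set.

desc(V)\{V}={F,R,X}; candidates ⊆ {A}.
V↔X: latent back-door arc(s) into V.
size 0: {}; under {} V still reaches {A,F,X} ∋ X.
size 1: {A}; under {A} V still reaches {F,X} ∋ X.
V↔X cannot be blocked by any observed set — no back-door set.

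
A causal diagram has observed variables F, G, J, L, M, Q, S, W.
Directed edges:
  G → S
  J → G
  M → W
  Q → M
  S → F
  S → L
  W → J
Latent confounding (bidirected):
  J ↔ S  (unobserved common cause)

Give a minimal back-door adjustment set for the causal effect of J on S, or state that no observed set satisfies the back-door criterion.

J→S: no observed back-door set.

desc(J)\{J}={F,G,L,S}; candidates ⊆ {M,Q,W}.
J↔S: latent back-door arc(s) into J.
size 0: {}; under {} J still reaches {F,L,M,Q,S,W} ∋ S.
size 1: {M}, {Q}, {W}; under {M} J still reaches {F,L,S,W} ∋ S.
size 2: {M,Q}, {M,W}, {Q,W}; under {M,Q} J still reaches {F,L,S,W} ∋ S.
J↔S cannot be blocked by any observed set — no back-door set.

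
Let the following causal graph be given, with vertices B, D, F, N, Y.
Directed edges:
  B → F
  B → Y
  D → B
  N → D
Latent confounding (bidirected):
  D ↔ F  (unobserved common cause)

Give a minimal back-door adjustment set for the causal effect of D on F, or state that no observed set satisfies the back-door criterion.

desc(D)\{D}={B,F,Y}; candidates ⊆ {N}.
D↔F: latent back-door arc(s) into D.
size 0: {}; under {} D still reaches {F,N} ∋ F.
size 1: {N}; under {N} D still reaches {F} ∋ F.
D↔F cannot be blocked by any observed set — no back-door set.

D→F: no observed back-door set.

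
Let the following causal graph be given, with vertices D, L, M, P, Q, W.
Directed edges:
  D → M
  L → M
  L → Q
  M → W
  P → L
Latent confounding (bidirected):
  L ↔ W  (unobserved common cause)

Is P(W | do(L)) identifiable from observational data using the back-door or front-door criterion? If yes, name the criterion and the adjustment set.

desc(L)\{L}={M,Q,W}; candidates ⊆ {D,P}.
L↔W: latent back-door arc(s) into L.
size 0: {}; under {} L still reaches {P,W} ∋ W.
size 1: {D}, {P}; under {D} L still reaches {P,W} ∋ W.
size 2: {D,P}; under {D,P} L still reaches {W} ∋ W.
L↔W cannot be blocked by any observed set — no back-door set.
{M}: (i) intercepts every directed L→W path; (ii) no back-door L→{M}; (iii) {L} blocks every back-door {M}→W. Front-door holds.
P(W|do(L)) = Σ_{M} P(M|L) Σ_{L'} P(W|M,L')P(L').

P(W|do(L)): frontdoor, adjust for {M}.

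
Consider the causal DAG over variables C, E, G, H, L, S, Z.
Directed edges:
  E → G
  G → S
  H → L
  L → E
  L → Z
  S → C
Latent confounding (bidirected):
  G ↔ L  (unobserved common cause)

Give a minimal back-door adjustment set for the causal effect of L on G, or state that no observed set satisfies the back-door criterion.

desc(L)\{L}={C,E,G,S,Z}; candidates ⊆ {H}.
L↔G: latent back-door arc(s) into L.
size 0: {}; under {} L still reaches {C,G,H,S} ∋ G.
size 1: {H}; under {H} L still reaches {C,G,S} ∋ G.
L↔G cannot be blocked by any observed set — no back-door set.

L→G: no observed back-door set.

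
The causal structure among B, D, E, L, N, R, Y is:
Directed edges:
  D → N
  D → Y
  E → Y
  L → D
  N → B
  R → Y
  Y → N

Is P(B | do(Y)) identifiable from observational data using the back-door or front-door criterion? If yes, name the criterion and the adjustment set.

desc(Y)\{Y}={B,N}; candidates ⊆ {D,E,L,R}.
size 0: {}; under {} Y still reaches {B,D,E,L,N,R} ∋ B.
{D}: Y⊥B given {D} in G with Y→· removed — back-door holds.
P(B|do(Y)) = Σ_{D} P(B|Y,D)·P(D).

P(B|do(Y)): backdoor, adjust for {D}.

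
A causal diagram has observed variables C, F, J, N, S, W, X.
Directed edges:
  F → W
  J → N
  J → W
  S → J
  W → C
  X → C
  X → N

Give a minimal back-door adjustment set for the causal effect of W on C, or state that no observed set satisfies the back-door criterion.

desc(W)\{W}={C}; candidates ⊆ {F,J,N,S,X}.
∅: W⊥C given ∅ in G with W→· removed — back-door holds.

W→C: minimal back-door set ∅.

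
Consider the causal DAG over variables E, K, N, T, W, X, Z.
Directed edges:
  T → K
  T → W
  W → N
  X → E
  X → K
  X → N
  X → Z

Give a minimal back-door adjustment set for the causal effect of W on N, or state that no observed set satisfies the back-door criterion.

desc(W)\{W}={N}; candidates ⊆ {E,K,T,X,Z}.
∅: W⊥N given ∅ in G with W→· removed — back-door holds.

W→N: minimal back-door set ∅.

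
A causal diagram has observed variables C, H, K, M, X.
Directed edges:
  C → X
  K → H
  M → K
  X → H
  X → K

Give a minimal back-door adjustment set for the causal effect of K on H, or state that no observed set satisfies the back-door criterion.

K→H: minimal back-door set {X}.

desc(K)\{K}={H}; candidates ⊆ {C,M,X}.
size 0: {}; under {} K still reaches {C,H,M,X} ∋ H.
{X}: K⊥H given {X} in G with K→· removed — back-door holds.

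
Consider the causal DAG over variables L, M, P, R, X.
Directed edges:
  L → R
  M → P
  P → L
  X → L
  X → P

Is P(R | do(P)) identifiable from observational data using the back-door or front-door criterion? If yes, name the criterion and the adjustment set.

desc(P)\{P}={L,R}; candidates ⊆ {M,X}.
size 0: {}; under {} P still reaches {L,M,R,X} ∋ R.
{X}: P⊥R given {X} in G with P→· removed — back-door holds.
P(R|do(P)) = Σ_{X} P(R|P,X)·P(X).

P(R|do(P)): backdoor, adjust for {X}.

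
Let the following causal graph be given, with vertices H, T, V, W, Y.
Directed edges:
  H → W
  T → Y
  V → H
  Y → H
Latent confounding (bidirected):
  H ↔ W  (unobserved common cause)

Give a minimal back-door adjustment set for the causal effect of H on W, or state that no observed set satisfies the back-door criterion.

H→W: no observed back-door set.

desc(H)\{H}={W}; candidates ⊆ {T,V,Y}.
H↔W: latent back-door arc(s) into H.
size 0: {}; under {} H still reaches {T,V,W,Y} ∋ W.
size 1: {T}, {V}, {Y}; under {T} H still reaches {V,W,Y} ∋ W.
size 2: {T,V}, {T,Y}, {V,Y}; under {T,V} H still reaches {W,Y} ∋ W.
H↔W cannot be blocked by any observed set — no back-door set.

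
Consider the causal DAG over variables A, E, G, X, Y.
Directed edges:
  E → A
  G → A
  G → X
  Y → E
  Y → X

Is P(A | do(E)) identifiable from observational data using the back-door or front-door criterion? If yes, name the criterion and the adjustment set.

P(A|do(E)): backdoor, adjust for ∅.

desc(E)\{E}={A}; candidates ⊆ {G,X,Y}.
∅: E⊥A given ∅ in G with E→· removed — back-door holds.
P(A|do(E)) = P(A|E) — no adjustment needed.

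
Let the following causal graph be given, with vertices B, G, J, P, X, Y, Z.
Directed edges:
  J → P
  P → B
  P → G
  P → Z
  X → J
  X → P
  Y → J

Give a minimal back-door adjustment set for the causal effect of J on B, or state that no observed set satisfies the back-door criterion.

desc(J)\{J}={B,G,P,Z}; candidates ⊆ {X,Y}.
size 0: {}; under {} J still reaches {B,G,P,X,Y,Z} ∋ B.
{X}: J⊥B given {X} in G with J→· removed — back-door holds.

J→B: minimal back-door set {X}.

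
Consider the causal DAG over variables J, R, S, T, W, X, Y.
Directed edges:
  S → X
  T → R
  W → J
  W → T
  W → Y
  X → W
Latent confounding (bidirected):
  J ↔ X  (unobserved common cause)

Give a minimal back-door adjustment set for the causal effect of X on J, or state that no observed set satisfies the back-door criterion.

X→J: no observed back-door set.

desc(X)\{X}={J,R,T,W,Y}; candidates ⊆ {S}.
X↔J: latent back-door arc(s) into X.
size 0: {}; under {} X still reaches {J,S} ∋ J.
size 1: {S}; under {S} X still reaches {J} ∋ J.
X↔J cannot be blocked by any observed set — no back-door set.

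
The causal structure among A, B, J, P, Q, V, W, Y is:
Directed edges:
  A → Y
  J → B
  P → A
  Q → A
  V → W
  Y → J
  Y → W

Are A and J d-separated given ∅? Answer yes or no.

Bayes-Ball from A | ∅ reaches {B,J,P,Q,W,Y}.
J ∈ reach(A|∅) ⇒ A ⊥̸ J | ∅.

No — A and J are d-connected given ∅.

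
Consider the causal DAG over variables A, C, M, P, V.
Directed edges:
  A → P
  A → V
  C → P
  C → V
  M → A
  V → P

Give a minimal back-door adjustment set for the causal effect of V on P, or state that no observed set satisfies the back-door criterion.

desc(V)\{V}={P}; candidates ⊆ {A,C,M}.
size 0: {}; under {} V still reaches {A,C,M,P} ∋ P.
size 1: {A}, {C}, {M}; under {A} V still reaches {C,P} ∋ P.
{A,C}: V⊥P given {A,C} in G with V→· removed — back-door holds.

V→P: minimal back-door set {A, C}.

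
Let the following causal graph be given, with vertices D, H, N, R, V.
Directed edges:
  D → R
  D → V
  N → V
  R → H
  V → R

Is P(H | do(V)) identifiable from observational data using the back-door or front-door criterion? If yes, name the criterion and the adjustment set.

P(H|do(V)): backdoor, adjust for {D}.

desc(V)\{V}={H,R}; candidates ⊆ {D,N}.
size 0: {}; under {} V still reaches {D,H,N,R} ∋ H.
{D}: V⊥H given {D} in G with V→· removed — back-door holds.
P(H|do(V)) = Σ_{D} P(H|V,D)·P(D).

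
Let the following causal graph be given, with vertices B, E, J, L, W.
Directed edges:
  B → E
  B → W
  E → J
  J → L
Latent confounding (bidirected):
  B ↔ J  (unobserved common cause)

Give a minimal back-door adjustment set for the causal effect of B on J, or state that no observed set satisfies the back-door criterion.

desc(B)\{B}={E,J,L,W}; candidates ⊆ {—}.
B↔J: latent back-door arc(s) into B.
size 0: {}; under {} B still reaches {J,L} ∋ J.
B↔J cannot be blocked by any observed set — no back-door set.

B→J: no observed back-door set.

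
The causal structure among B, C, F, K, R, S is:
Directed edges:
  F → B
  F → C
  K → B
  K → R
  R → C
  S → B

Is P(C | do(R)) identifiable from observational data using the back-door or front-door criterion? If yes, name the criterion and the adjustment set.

P(C|do(R)): backdoor, adjust for ∅.

desc(R)\{R}={C}; candidates ⊆ {B,F,K,S}.
∅: R⊥C given ∅ in G with R→· removed — back-door holds.
P(C|do(R)) = P(C|R) — no adjustment needed.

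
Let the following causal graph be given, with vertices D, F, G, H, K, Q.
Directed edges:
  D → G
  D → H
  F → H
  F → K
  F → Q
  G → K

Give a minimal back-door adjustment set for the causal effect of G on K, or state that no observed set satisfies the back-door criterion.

desc(G)\{G}={K}; candidates ⊆ {D,F,H,Q}.
∅: G⊥K given ∅ in G with G→· removed — back-door holds.

G→K: minimal back-door set ∅.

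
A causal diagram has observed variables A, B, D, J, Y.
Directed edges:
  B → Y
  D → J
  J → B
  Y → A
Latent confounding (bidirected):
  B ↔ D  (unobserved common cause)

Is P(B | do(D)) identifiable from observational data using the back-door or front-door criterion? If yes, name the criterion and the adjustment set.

P(B|do(D)): frontdoor, adjust for {J}.

desc(D)\{D}={A,B,J,Y}; candidates ⊆ {—}.
D↔B: latent back-door arc(s) into D.
size 0: {}; under {} D still reaches {A,B,Y} ∋ B.
D↔B cannot be blocked by any observed set — no back-door set.
{J}: (i) intercepts every directed D→B path; (ii) no back-door D→{J}; (iii) {D} blocks every back-door {J}→B. Front-door holds.
P(B|do(D)) = Σ_{J} P(J|D) Σ_{D'} P(B|J,D')P(D').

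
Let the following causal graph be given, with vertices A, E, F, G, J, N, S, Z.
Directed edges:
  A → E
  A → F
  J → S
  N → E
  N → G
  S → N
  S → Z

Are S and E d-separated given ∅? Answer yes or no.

No — S and E are d-connected given ∅.

Bayes-Ball from S | ∅ reaches {E,G,J,N,Z}.
E ∈ reach(S|∅) ⇒ S ⊥̸ E | ∅.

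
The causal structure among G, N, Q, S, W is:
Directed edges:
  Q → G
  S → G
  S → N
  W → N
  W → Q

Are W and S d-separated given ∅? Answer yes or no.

Yes — W ⊥ S | ∅.

Bayes-Ball from W | ∅ reaches {G,N,Q}.
S ∉ reach(W|∅) ⇒ W ⊥ S | ∅.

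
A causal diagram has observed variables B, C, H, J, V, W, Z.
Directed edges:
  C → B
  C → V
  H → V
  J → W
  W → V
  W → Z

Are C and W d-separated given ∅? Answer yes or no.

Bayes-Ball from C | ∅ reaches {B,V}.
W ∉ reach(C|∅) ⇒ C ⊥ W | ∅.

Yes — C ⊥ W | ∅.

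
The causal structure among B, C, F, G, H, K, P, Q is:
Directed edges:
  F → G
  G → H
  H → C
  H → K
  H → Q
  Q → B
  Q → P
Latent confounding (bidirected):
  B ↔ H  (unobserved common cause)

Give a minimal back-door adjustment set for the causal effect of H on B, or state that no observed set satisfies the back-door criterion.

H→B: no observed back-door set.

desc(H)\{H}={B,C,K,P,Q}; candidates ⊆ {F,G}.
H↔B: latent back-door arc(s) into H.
size 0: {}; under {} H still reaches {B,F,G} ∋ B.
size 1: {F}, {G}; under {F} H still reaches {B,G} ∋ B.
size 2: {F,G}; under {F,G} H still reaches {B} ∋ B.
H↔B cannot be blocked by any observed set — no back-door set.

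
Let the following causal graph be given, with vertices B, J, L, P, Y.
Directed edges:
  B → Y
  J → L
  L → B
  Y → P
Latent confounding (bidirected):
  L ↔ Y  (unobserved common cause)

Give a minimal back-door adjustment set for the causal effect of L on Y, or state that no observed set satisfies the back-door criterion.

desc(L)\{L}={B,P,Y}; candidates ⊆ {J}.
L↔Y: latent back-door arc(s) into L.
size 0: {}; under {} L still reaches {J,P,Y} ∋ Y.
size 1: {J}; under {J} L still reaches {P,Y} ∋ Y.
L↔Y cannot be blocked by any observed set — no back-door set.

L→Y: no observed back-door set.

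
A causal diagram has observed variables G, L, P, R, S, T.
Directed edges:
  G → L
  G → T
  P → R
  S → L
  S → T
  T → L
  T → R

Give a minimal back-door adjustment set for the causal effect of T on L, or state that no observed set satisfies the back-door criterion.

desc(T)\{T}={L,R}; candidates ⊆ {G,P,S}.
size 0: {}; under {} T still reaches {G,L,S} ∋ L.
size 1: {G}, {P}, {S}; under {G} T still reaches {L,S} ∋ L.
{G,S}: T⊥L given {G,S} in G with T→· removed — back-door holds.

T→L: minimal back-door set {G, S}.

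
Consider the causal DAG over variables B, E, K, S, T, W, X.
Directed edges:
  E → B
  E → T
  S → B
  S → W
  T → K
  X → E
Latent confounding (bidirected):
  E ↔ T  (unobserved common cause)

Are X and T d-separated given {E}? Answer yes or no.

No — X and T are d-connected given {E}.

Bayes-Ball from X | {E} reaches {K,T}.
T ∈ reach(X|{E}) ⇒ X ⊥̸ T | {E}.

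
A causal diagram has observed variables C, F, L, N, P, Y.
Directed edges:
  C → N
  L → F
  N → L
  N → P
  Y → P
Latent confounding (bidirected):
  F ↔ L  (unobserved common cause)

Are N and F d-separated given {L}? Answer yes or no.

No — N and F are d-connected given {L}.

Bayes-Ball from N | {L} reaches {C,F,P}.
F ∈ reach(N|{L}) ⇒ N ⊥̸ F | {L}.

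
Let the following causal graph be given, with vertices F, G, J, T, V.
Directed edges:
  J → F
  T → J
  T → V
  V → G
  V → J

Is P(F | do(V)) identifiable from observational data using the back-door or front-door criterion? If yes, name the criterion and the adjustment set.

P(F|do(V)): backdoor, adjust for {T}.

desc(V)\{V}={F,G,J}; candidates ⊆ {T}.
size 0: {}; under {} V still reaches {F,J,T} ∋ F.
{T}: V⊥F given {T} in G with V→· removed — back-door holds.
P(F|do(V)) = Σ_{T} P(F|V,T)·P(T).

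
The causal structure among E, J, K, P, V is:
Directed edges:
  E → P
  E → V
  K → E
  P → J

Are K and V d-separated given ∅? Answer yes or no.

Bayes-Ball from K | ∅ reaches {E,J,P,V}.
V ∈ reach(K|∅) ⇒ K ⊥̸ V | ∅.

No — K and V are d-connected given ∅.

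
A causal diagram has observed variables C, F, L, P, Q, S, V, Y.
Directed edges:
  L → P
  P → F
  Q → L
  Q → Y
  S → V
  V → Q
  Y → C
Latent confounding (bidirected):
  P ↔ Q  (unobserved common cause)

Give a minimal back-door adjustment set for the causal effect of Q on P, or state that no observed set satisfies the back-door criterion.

Q→P: no observed back-door set.

desc(Q)\{Q}={C,F,L,P,Y}; candidates ⊆ {S,V}.
Q↔P: latent back-door arc(s) into Q.
size 0: {}; under {} Q still reaches {F,P,S,V} ∋ P.
size 1: {S}, {V}; under {S} Q still reaches {F,P,V} ∋ P.
size 2: {S,V}; under {S,V} Q still reaches {F,P} ∋ P.
Q↔P cannot be blocked by any observed set — no back-door set.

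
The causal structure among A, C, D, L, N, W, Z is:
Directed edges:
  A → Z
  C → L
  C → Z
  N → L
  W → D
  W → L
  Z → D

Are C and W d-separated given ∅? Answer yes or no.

Yes — C ⊥ W | ∅.

Bayes-Ball from C | ∅ reaches {D,L,Z}.
W ∉ reach(C|∅) ⇒ C ⊥ W | ∅.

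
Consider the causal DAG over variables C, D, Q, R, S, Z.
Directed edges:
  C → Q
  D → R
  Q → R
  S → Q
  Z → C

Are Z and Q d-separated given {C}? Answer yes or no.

Yes — Z ⊥ Q | {C}.

Bayes-Ball from Z | {C} reaches ∅.
Q ∉ reach(Z|{C}) ⇒ Z ⊥ Q | {C}.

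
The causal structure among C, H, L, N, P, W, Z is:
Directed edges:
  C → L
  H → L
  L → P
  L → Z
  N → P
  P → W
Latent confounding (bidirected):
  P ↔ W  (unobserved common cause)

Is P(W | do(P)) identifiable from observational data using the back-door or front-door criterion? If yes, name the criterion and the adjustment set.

P(W|do(P)): not identifiable (no BD/FD set).

desc(P)\{P}={W}; candidates ⊆ {C,H,L,N,Z}.
P↔W: latent back-door arc(s) into P.
size 0: {}; under {} P still reaches {C,H,L,N,W,Z} ∋ W.
size 1: {C}, {H}, {L} …(+2); under {C} P still reaches {H,L,N,W,Z} ∋ W.
size 2: {C,H}, {C,L}, {C,N} …(+7); under {C,H} P still reaches {L,N,W,Z} ∋ W.
P↔W cannot be blocked by any observed set — no back-door set.
No mediator lies on a directed P→…→W path.
Neither criterion identifies P(W|do(P)) in this graph.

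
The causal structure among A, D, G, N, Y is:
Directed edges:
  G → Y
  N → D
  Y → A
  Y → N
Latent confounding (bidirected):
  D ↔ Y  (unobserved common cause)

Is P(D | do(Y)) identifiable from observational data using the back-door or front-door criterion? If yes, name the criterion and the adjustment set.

desc(Y)\{Y}={A,D,N}; candidates ⊆ {G}.
Y↔D: latent back-door arc(s) into Y.
size 0: {}; under {} Y still reaches {D,G} ∋ D.
size 1: {G}; under {G} Y still reaches {D} ∋ D.
Y↔D cannot be blocked by any observed set — no back-door set.
{N}: (i) intercepts every directed Y→D path; (ii) no back-door Y→{N}; (iii) {Y} blocks every back-door {N}→D. Front-door holds.
P(D|do(Y)) = Σ_{N} P(N|Y) Σ_{Y'} P(D|N,Y')P(Y').

P(D|do(Y)): frontdoor, adjust for {N}.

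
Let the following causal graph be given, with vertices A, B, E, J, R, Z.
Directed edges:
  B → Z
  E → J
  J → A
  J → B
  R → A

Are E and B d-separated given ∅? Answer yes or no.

No — E and B are d-connected given ∅.

Bayes-Ball from E | ∅ reaches {A,B,J,Z}.
B ∈ reach(E|∅) ⇒ E ⊥̸ B | ∅.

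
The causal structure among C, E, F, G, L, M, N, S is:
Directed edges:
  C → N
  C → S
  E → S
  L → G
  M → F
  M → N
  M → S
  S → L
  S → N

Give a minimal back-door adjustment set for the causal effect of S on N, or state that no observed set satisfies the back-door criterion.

S→N: minimal back-door set {C, M}.

desc(S)\{S}={G,L,N}; candidates ⊆ {C,E,F,M}.
size 0: {}; under {} S still reaches {C,E,F,M,N} ∋ N.
size 1: {C}, {E}, {F} …(+1); under {C} S still reaches {E,F,M,N} ∋ N.
{C,M}: S⊥N given {C,M} in G with S→· removed — back-door holds.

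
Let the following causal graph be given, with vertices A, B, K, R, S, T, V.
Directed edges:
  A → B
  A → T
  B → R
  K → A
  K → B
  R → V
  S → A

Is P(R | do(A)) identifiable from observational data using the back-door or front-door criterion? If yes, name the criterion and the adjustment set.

P(R|do(A)): backdoor, adjust for {K}.

desc(A)\{A}={B,R,T,V}; candidates ⊆ {K,S}.
size 0: {}; under {} A still reaches {B,K,R,S,V} ∋ R.
{K}: A⊥R given {K} in G with A→· removed — back-door holds.
P(R|do(A)) = Σ_{K} P(R|A,K)·P(K).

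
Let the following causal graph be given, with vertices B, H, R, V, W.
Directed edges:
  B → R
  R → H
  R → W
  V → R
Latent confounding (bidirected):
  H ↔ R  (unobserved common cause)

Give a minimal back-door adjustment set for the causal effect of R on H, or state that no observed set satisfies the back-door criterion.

R→H: no observed back-door set.

desc(R)\{R}={H,W}; candidates ⊆ {B,V}.
R↔H: latent back-door arc(s) into R.
size 0: {}; under {} R still reaches {B,H,V} ∋ H.
size 1: {B}, {V}; under {B} R still reaches {H,V} ∋ H.
size 2: {B,V}; under {B,V} R still reaches {H} ∋ H.
R↔H cannot be blocked by any observed set — no back-door set.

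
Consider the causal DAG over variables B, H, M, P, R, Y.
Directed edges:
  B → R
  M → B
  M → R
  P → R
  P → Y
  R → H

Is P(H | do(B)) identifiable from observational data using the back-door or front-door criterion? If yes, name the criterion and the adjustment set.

P(H|do(B)): backdoor, adjust for {M}.

desc(B)\{B}={H,R}; candidates ⊆ {M,P,Y}.
size 0: {}; under {} B still reaches {H,M,R} ∋ H.
{M}: B⊥H given {M} in G with B→· removed — back-door holds.
P(H|do(B)) = Σ_{M} P(H|B,M)·P(M).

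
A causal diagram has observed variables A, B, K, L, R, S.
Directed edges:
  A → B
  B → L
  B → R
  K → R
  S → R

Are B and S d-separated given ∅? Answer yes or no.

Yes — B ⊥ S | ∅.

Bayes-Ball from B | ∅ reaches {A,L,R}.
S ∉ reach(B|∅) ⇒ B ⊥ S | ∅.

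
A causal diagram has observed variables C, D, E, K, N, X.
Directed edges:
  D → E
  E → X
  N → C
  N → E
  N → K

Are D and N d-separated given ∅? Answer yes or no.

Yes — D ⊥ N | ∅.

Bayes-Ball from D | ∅ reaches {E,X}.
N ∉ reach(D|∅) ⇒ D ⊥ N | ∅.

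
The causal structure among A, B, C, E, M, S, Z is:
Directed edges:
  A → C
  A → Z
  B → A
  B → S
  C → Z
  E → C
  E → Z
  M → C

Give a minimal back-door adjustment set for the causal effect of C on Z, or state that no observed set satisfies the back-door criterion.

desc(C)\{C}={Z}; candidates ⊆ {A,B,E,M,S}.
size 0: {}; under {} C still reaches {A,B,E,M,S,Z} ∋ Z.
size 1: {A}, {B}, {E} …(+2); under {A} C still reaches {E,M,Z} ∋ Z.
{A,E}: C⊥Z given {A,E} in G with C→· removed — back-door holds.

C→Z: minimal back-door set {A, E}.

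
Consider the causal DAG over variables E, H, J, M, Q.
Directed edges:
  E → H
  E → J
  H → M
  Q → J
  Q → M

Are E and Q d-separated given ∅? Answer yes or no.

Bayes-Ball from E | ∅ reaches {H,J,M}.
Q ∉ reach(E|∅) ⇒ E ⊥ Q | ∅.

Yes — E ⊥ Q | ∅.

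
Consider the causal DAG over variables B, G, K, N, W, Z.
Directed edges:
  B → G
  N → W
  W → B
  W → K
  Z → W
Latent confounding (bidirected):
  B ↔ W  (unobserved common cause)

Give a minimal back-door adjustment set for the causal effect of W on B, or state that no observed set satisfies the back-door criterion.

desc(W)\{W}={B,G,K}; candidates ⊆ {N,Z}.
W↔B: latent back-door arc(s) into W.
size 0: {}; under {} W still reaches {B,G,N,Z} ∋ B.
size 1: {N}, {Z}; under {N} W still reaches {B,G,Z} ∋ B.
size 2: {N,Z}; under {N,Z} W still reaches {B,G} ∋ B.
W↔B cannot be blocked by any observed set — no back-door set.

W→B: no observed back-door set.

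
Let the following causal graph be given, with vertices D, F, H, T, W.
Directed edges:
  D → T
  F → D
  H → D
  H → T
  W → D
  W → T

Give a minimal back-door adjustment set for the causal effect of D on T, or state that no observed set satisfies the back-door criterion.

desc(D)\{D}={T}; candidates ⊆ {F,H,W}.
size 0: {}; under {} D still reaches {F,H,T,W} ∋ T.
size 1: {F}, {H}, {W}; under {F} D still reaches {H,T,W} ∋ T.
{H,W}: D⊥T given {H,W} in G with D→· removed — back-door holds.

D→T: minimal back-door set {H, W}.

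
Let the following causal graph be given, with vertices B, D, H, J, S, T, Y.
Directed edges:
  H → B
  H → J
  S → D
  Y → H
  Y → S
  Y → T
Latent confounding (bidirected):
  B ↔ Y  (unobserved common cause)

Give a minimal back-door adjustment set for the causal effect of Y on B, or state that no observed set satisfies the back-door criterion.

Y→B: no observed back-door set.

desc(Y)\{Y}={B,D,H,J,S,T}; candidates ⊆ {—}.
Y↔B: latent back-door arc(s) into Y.
size 0: {}; under {} Y still reaches {B} ∋ B.
Y↔B cannot be blocked by any observed set — no back-door set.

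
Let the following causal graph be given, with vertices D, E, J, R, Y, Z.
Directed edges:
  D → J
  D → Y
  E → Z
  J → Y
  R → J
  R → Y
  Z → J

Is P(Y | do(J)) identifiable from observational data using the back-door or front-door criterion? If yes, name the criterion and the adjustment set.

P(Y|do(J)): backdoor, adjust for {D, R}.

desc(J)\{J}={Y}; candidates ⊆ {D,E,R,Z}.
size 0: {}; under {} J still reaches {D,E,R,Y,Z} ∋ Y.
size 1: {D}, {E}, {R} …(+1); under {D} J still reaches {E,R,Y,Z} ∋ Y.
{D,R}: J⊥Y given {D,R} in G with J→· removed — back-door holds.
P(Y|do(J)) = Σ_{D,R} P(Y|J,D,R)·P(D,R).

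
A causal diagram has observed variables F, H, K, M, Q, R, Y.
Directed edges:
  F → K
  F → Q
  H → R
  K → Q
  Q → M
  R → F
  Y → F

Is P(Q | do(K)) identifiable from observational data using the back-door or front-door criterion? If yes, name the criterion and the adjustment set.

desc(K)\{K}={M,Q}; candidates ⊆ {F,H,R,Y}.
size 0: {}; under {} K still reaches {F,H,M,Q,R,Y} ∋ Q.
{F}: K⊥Q given {F} in G with K→· removed — back-door holds.
P(Q|do(K)) = Σ_{F} P(Q|K,F)·P(F).

P(Q|do(K)): backdoor, adjust for {F}.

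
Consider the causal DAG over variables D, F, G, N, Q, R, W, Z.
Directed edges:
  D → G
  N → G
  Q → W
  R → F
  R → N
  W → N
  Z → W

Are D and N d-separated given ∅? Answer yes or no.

Yes — D ⊥ N | ∅.

Bayes-Ball from D | ∅ reaches {G}.
N ∉ reach(D|∅) ⇒ D ⊥ N | ∅.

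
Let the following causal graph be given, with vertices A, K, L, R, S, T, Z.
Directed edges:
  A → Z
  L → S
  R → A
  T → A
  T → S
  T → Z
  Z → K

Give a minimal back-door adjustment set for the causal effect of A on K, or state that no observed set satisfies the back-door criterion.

A→K: minimal back-door set {T}.

desc(A)\{A}={K,Z}; candidates ⊆ {L,R,S,T}.
size 0: {}; under {} A still reaches {K,R,S,T,Z} ∋ K.
{T}: A⊥K given {T} in G with A→· removed — back-door holds.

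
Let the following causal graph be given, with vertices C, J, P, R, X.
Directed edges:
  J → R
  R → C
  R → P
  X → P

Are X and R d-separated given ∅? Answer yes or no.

Bayes-Ball from X | ∅ reaches {P}.
R ∉ reach(X|∅) ⇒ X ⊥ R | ∅.

Yes — X ⊥ R | ∅.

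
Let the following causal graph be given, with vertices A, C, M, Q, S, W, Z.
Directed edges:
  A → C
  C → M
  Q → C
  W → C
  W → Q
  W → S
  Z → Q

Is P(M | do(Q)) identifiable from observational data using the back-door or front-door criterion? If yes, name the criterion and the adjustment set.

P(M|do(Q)): backdoor, adjust for {W}.

desc(Q)\{Q}={C,M}; candidates ⊆ {A,S,W,Z}.
size 0: {}; under {} Q still reaches {C,M,S,W,Z} ∋ M.
{W}: Q⊥M given {W} in G with Q→· removed — back-door holds.
P(M|do(Q)) = Σ_{W} P(M|Q,W)·P(W).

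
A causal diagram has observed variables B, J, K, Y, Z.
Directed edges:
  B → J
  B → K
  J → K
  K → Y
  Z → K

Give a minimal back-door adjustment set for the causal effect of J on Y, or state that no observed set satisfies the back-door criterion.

desc(J)\{J}={K,Y}; candidates ⊆ {B,Z}.
size 0: {}; under {} J still reaches {B,K,Y} ∋ Y.
{B}: J⊥Y given {B} in G with J→· removed — back-door holds.

J→Y: minimal back-door set {B}.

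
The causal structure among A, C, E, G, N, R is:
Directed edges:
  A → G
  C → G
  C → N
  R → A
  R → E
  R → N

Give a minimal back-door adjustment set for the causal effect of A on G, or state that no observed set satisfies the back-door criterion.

A→G: minimal back-door set ∅.

desc(A)\{A}={G}; candidates ⊆ {C,E,N,R}.
∅: A⊥G given ∅ in G with A→· removed — back-door holds.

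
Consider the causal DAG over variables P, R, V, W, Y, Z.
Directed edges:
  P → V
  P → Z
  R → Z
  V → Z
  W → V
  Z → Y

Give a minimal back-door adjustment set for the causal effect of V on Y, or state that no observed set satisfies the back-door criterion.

desc(V)\{V}={Y,Z}; candidates ⊆ {P,R,W}.
size 0: {}; under {} V still reaches {P,W,Y,Z} ∋ Y.
{P}: V⊥Y given {P} in G with V→· removed — back-door holds.

V→Y: minimal back-door set {P}.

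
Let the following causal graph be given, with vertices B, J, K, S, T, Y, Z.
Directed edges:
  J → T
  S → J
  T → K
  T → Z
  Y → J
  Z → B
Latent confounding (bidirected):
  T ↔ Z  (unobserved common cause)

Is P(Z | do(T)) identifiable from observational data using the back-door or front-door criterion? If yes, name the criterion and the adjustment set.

P(Z|do(T)): not identifiable (no BD/FD set).

desc(T)\{T}={B,K,Z}; candidates ⊆ {J,S,Y}.
T↔Z: latent back-door arc(s) into T.
size 0: {}; under {} T still reaches {B,J,S,Y,Z} ∋ Z.
size 1: {J}, {S}, {Y}; under {J} T still reaches {B,Z} ∋ Z.
size 2: {J,S}, {J,Y}, {S,Y}; under {J,S} T still reaches {B,Z} ∋ Z.
T↔Z cannot be blocked by any observed set — no back-door set.
No mediator lies on a directed T→…→Z path.
Neither criterion identifies P(Z|do(T)) in this graph.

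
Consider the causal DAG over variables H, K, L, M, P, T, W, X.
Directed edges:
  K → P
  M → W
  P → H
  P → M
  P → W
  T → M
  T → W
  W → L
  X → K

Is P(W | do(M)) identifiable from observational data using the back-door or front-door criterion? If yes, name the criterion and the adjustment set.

desc(M)\{M}={L,W}; candidates ⊆ {H,K,P,T,X}.
size 0: {}; under {} M still reaches {H,K,L,P,T,W,X} ∋ W.
size 1: {H}, {K}, {P} …(+2); under {H} M still reaches {K,L,P,T,W,X} ∋ W.
{P,T}: M⊥W given {P,T} in G with M→· removed — back-door holds.
P(W|do(M)) = Σ_{P,T} P(W|M,P,T)·P(P,T).

P(W|do(M)): backdoor, adjust for {P, T}.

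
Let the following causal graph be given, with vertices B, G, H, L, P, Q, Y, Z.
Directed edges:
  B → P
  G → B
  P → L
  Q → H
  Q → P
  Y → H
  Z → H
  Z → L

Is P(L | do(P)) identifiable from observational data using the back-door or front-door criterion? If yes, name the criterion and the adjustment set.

P(L|do(P)): backdoor, adjust for ∅.

desc(P)\{P}={L}; candidates ⊆ {B,G,H,Q,Y,Z}.
∅: P⊥L given ∅ in G with P→· removed — back-door holds.
P(L|do(P)) = P(L|P) — no adjustment needed.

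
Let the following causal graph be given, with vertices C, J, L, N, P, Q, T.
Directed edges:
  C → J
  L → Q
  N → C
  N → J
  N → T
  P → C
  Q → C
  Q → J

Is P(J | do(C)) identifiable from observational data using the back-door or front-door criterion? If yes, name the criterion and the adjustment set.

P(J|do(C)): backdoor, adjust for {N, Q}.

desc(C)\{C}={J}; candidates ⊆ {L,N,P,Q,T}.
size 0: {}; under {} C still reaches {J,L,N,P,Q,T} ∋ J.
size 1: {L}, {N}, {P} …(+2); under {L} C still reaches {J,N,P,Q,T} ∋ J.
{N,Q}: C⊥J given {N,Q} in G with C→· removed — back-door holds.
P(J|do(C)) = Σ_{N,Q} P(J|C,N,Q)·P(N,Q).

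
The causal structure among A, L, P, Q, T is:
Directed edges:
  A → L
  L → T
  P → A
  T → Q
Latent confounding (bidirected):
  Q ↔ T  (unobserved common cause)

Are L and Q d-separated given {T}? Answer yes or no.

Bayes-Ball from L | {T} reaches {A,P,Q}.
Q ∈ reach(L|{T}) ⇒ L ⊥̸ Q | {T}.

No — L and Q are d-connected given {T}.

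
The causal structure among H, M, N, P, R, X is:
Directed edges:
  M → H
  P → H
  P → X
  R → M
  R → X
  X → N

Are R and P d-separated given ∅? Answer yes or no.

Yes — R ⊥ P | ∅.

Bayes-Ball from R | ∅ reaches {H,M,N,X}.
P ∉ reach(R|∅) ⇒ R ⊥ P | ∅.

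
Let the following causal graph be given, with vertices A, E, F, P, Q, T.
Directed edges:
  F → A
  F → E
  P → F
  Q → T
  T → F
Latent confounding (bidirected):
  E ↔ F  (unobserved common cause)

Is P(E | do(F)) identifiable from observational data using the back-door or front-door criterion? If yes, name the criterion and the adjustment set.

desc(F)\{F}={A,E}; candidates ⊆ {P,Q,T}.
F↔E: latent back-door arc(s) into F.
size 0: {}; under {} F still reaches {E,P,Q,T} ∋ E.
size 1: {P}, {Q}, {T}; under {P} F still reaches {E,Q,T} ∋ E.
size 2: {P,Q}, {P,T}, {Q,T}; under {P,Q} F still reaches {E,T} ∋ E.
F↔E cannot be blocked by any observed set — no back-door set.
No mediator lies on a directed F→…→E path.
Neither criterion identifies P(E|do(F)) in this graph.

P(E|do(F)): not identifiable (no BD/FD set).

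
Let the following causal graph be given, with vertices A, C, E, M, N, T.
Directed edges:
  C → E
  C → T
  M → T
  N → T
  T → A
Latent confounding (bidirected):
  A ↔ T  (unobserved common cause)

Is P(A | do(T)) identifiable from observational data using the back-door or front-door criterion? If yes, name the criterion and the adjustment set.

desc(T)\{T}={A}; candidates ⊆ {C,E,M,N}.
T↔A: latent back-door arc(s) into T.
size 0: {}; under {} T still reaches {A,C,E,M,N} ∋ A.
size 1: {C}, {E}, {M} …(+1); under {C} T still reaches {A,M,N} ∋ A.
size 2: {C,E}, {C,M}, {C,N} …(+3); under {C,E} T still reaches {A,M,N} ∋ A.
T↔A cannot be blocked by any observed set — no back-door set.
No mediator lies on a directed T→…→A path.
Neither criterion identifies P(A|do(T)) in this graph.

P(A|do(T)): not identifiable (no BD/FD set).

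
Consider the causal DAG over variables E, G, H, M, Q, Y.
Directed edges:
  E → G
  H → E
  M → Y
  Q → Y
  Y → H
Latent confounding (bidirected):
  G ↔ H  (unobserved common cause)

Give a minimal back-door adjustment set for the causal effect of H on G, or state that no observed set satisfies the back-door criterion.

desc(H)\{H}={E,G}; candidates ⊆ {M,Q,Y}.
H↔G: latent back-door arc(s) into H.
size 0: {}; under {} H still reaches {G,M,Q,Y} ∋ G.
size 1: {M}, {Q}, {Y}; under {M} H still reaches {G,Q,Y} ∋ G.
size 2: {M,Q}, {M,Y}, {Q,Y}; under {M,Q} H still reaches {G,Y} ∋ G.
H↔G cannot be blocked by any observed set — no back-door set.

H→G: no observed back-door set.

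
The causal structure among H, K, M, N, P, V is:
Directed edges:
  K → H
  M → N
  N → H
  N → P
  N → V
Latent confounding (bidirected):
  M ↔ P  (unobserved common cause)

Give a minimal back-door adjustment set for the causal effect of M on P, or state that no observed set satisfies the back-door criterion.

M→P: no observed back-door set.

desc(M)\{M}={H,N,P,V}; candidates ⊆ {K}.
M↔P: latent back-door arc(s) into M.
size 0: {}; under {} M still reaches {P} ∋ P.
size 1: {K}; under {K} M still reaches {P} ∋ P.
M↔P cannot be blocked by any observed set — no back-door set.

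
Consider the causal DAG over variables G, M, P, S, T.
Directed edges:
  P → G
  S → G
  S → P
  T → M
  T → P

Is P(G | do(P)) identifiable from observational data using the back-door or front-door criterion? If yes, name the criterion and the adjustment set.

P(G|do(P)): backdoor, adjust for {S}.

desc(P)\{P}={G}; candidates ⊆ {M,S,T}.
size 0: {}; under {} P still reaches {G,M,S,T} ∋ G.
{S}: P⊥G given {S} in G with P→· removed — back-door holds.
P(G|do(P)) = Σ_{S} P(G|P,S)·P(S).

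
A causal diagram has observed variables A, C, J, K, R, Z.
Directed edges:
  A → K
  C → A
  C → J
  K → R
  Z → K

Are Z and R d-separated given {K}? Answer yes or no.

Yes — Z ⊥ R | {K}.

Bayes-Ball from Z | {K} reaches {A,C,J}.
R ∉ reach(Z|{K}) ⇒ Z ⊥ R | {K}.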